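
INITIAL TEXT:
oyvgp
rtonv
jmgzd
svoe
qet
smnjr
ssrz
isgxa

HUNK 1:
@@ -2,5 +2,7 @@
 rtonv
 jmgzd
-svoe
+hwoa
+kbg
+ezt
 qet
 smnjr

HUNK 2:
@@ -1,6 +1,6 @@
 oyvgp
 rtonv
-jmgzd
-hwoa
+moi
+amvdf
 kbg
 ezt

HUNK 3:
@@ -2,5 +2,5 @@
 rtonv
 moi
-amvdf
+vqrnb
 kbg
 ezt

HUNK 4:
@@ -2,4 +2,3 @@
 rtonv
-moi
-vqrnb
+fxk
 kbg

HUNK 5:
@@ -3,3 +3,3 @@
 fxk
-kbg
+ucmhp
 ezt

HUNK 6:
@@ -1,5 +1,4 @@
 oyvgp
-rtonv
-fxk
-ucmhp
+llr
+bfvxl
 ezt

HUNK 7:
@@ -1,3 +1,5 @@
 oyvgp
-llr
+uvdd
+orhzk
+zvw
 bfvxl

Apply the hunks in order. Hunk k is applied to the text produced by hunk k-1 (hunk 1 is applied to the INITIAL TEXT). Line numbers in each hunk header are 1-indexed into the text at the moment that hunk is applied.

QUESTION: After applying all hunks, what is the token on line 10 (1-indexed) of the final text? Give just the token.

Hunk 1: at line 2 remove [svoe] add [hwoa,kbg,ezt] -> 10 lines: oyvgp rtonv jmgzd hwoa kbg ezt qet smnjr ssrz isgxa
Hunk 2: at line 1 remove [jmgzd,hwoa] add [moi,amvdf] -> 10 lines: oyvgp rtonv moi amvdf kbg ezt qet smnjr ssrz isgxa
Hunk 3: at line 2 remove [amvdf] add [vqrnb] -> 10 lines: oyvgp rtonv moi vqrnb kbg ezt qet smnjr ssrz isgxa
Hunk 4: at line 2 remove [moi,vqrnb] add [fxk] -> 9 lines: oyvgp rtonv fxk kbg ezt qet smnjr ssrz isgxa
Hunk 5: at line 3 remove [kbg] add [ucmhp] -> 9 lines: oyvgp rtonv fxk ucmhp ezt qet smnjr ssrz isgxa
Hunk 6: at line 1 remove [rtonv,fxk,ucmhp] add [llr,bfvxl] -> 8 lines: oyvgp llr bfvxl ezt qet smnjr ssrz isgxa
Hunk 7: at line 1 remove [llr] add [uvdd,orhzk,zvw] -> 10 lines: oyvgp uvdd orhzk zvw bfvxl ezt qet smnjr ssrz isgxa
Final line 10: isgxa

Answer: isgxa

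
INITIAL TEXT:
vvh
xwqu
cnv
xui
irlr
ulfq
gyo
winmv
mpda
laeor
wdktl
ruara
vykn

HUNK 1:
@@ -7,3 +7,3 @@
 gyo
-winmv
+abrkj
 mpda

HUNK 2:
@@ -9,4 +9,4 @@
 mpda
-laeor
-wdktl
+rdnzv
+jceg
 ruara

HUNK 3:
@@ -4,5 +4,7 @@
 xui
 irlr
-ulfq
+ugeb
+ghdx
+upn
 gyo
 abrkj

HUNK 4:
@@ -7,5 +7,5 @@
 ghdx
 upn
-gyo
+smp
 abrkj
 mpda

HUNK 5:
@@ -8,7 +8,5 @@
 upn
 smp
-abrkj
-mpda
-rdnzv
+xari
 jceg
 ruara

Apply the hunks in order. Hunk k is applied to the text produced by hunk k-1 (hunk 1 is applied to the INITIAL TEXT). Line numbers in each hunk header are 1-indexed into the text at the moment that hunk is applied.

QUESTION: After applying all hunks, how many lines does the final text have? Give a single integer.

Hunk 1: at line 7 remove [winmv] add [abrkj] -> 13 lines: vvh xwqu cnv xui irlr ulfq gyo abrkj mpda laeor wdktl ruara vykn
Hunk 2: at line 9 remove [laeor,wdktl] add [rdnzv,jceg] -> 13 lines: vvh xwqu cnv xui irlr ulfq gyo abrkj mpda rdnzv jceg ruara vykn
Hunk 3: at line 4 remove [ulfq] add [ugeb,ghdx,upn] -> 15 lines: vvh xwqu cnv xui irlr ugeb ghdx upn gyo abrkj mpda rdnzv jceg ruara vykn
Hunk 4: at line 7 remove [gyo] add [smp] -> 15 lines: vvh xwqu cnv xui irlr ugeb ghdx upn smp abrkj mpda rdnzv jceg ruara vykn
Hunk 5: at line 8 remove [abrkj,mpda,rdnzv] add [xari] -> 13 lines: vvh xwqu cnv xui irlr ugeb ghdx upn smp xari jceg ruara vykn
Final line count: 13

Answer: 13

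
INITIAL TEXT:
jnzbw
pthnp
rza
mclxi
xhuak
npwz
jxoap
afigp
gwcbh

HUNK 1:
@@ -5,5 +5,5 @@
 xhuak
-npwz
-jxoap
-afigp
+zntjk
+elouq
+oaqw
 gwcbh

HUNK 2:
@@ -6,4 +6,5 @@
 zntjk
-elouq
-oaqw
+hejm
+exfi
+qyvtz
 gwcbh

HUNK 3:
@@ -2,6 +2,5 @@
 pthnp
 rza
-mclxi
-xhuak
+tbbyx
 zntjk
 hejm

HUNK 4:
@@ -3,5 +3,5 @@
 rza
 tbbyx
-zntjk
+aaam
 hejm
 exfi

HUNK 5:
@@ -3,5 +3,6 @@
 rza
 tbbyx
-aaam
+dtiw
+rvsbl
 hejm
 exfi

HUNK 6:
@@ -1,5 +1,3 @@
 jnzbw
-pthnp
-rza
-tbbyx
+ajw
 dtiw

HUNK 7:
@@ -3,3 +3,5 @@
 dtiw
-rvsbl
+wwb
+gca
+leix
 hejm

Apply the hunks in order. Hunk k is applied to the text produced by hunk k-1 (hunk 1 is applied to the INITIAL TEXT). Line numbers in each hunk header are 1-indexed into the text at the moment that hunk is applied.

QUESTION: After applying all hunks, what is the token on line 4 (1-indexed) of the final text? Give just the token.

Answer: wwb

Derivation:
Hunk 1: at line 5 remove [npwz,jxoap,afigp] add [zntjk,elouq,oaqw] -> 9 lines: jnzbw pthnp rza mclxi xhuak zntjk elouq oaqw gwcbh
Hunk 2: at line 6 remove [elouq,oaqw] add [hejm,exfi,qyvtz] -> 10 lines: jnzbw pthnp rza mclxi xhuak zntjk hejm exfi qyvtz gwcbh
Hunk 3: at line 2 remove [mclxi,xhuak] add [tbbyx] -> 9 lines: jnzbw pthnp rza tbbyx zntjk hejm exfi qyvtz gwcbh
Hunk 4: at line 3 remove [zntjk] add [aaam] -> 9 lines: jnzbw pthnp rza tbbyx aaam hejm exfi qyvtz gwcbh
Hunk 5: at line 3 remove [aaam] add [dtiw,rvsbl] -> 10 lines: jnzbw pthnp rza tbbyx dtiw rvsbl hejm exfi qyvtz gwcbh
Hunk 6: at line 1 remove [pthnp,rza,tbbyx] add [ajw] -> 8 lines: jnzbw ajw dtiw rvsbl hejm exfi qyvtz gwcbh
Hunk 7: at line 3 remove [rvsbl] add [wwb,gca,leix] -> 10 lines: jnzbw ajw dtiw wwb gca leix hejm exfi qyvtz gwcbh
Final line 4: wwb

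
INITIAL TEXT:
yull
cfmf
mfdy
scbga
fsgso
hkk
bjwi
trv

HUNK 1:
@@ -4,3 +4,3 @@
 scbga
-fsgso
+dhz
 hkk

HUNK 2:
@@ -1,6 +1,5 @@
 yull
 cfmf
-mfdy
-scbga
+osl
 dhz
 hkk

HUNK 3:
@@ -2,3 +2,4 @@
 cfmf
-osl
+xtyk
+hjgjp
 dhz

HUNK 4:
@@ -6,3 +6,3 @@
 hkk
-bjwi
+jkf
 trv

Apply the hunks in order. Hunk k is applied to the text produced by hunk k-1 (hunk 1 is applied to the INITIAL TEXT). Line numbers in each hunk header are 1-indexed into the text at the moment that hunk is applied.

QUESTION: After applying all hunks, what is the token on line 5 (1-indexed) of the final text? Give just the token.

Hunk 1: at line 4 remove [fsgso] add [dhz] -> 8 lines: yull cfmf mfdy scbga dhz hkk bjwi trv
Hunk 2: at line 1 remove [mfdy,scbga] add [osl] -> 7 lines: yull cfmf osl dhz hkk bjwi trv
Hunk 3: at line 2 remove [osl] add [xtyk,hjgjp] -> 8 lines: yull cfmf xtyk hjgjp dhz hkk bjwi trv
Hunk 4: at line 6 remove [bjwi] add [jkf] -> 8 lines: yull cfmf xtyk hjgjp dhz hkk jkf trv
Final line 5: dhz

Answer: dhz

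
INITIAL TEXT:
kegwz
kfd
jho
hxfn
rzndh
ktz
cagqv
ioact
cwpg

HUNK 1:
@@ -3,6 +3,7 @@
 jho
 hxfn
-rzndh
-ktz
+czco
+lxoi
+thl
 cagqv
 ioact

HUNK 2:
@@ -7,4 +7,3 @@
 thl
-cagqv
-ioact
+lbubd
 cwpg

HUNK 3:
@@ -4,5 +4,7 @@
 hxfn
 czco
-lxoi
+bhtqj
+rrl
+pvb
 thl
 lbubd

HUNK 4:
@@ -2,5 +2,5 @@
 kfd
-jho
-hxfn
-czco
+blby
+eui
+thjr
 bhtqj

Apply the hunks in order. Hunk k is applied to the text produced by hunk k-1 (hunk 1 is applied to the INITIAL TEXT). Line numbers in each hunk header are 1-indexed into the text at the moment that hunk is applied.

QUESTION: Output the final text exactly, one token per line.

Answer: kegwz
kfd
blby
eui
thjr
bhtqj
rrl
pvb
thl
lbubd
cwpg

Derivation:
Hunk 1: at line 3 remove [rzndh,ktz] add [czco,lxoi,thl] -> 10 lines: kegwz kfd jho hxfn czco lxoi thl cagqv ioact cwpg
Hunk 2: at line 7 remove [cagqv,ioact] add [lbubd] -> 9 lines: kegwz kfd jho hxfn czco lxoi thl lbubd cwpg
Hunk 3: at line 4 remove [lxoi] add [bhtqj,rrl,pvb] -> 11 lines: kegwz kfd jho hxfn czco bhtqj rrl pvb thl lbubd cwpg
Hunk 4: at line 2 remove [jho,hxfn,czco] add [blby,eui,thjr] -> 11 lines: kegwz kfd blby eui thjr bhtqj rrl pvb thl lbubd cwpg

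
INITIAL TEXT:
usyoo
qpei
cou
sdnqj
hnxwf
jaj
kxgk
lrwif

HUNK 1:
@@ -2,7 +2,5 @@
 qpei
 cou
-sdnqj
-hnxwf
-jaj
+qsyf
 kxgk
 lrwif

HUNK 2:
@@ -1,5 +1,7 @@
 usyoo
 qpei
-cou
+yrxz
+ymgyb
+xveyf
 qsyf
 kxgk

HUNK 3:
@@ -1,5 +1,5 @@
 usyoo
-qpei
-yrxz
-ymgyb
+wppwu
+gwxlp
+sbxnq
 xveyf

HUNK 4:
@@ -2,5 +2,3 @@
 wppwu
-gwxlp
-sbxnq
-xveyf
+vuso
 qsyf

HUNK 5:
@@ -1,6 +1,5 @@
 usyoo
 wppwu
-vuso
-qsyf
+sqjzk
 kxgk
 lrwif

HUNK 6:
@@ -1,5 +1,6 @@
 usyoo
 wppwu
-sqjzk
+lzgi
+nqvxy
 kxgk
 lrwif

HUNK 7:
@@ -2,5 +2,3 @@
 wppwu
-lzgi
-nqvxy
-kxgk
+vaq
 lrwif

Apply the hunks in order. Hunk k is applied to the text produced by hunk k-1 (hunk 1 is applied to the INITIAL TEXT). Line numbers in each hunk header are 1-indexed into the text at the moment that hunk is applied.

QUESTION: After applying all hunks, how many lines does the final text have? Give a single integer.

Answer: 4

Derivation:
Hunk 1: at line 2 remove [sdnqj,hnxwf,jaj] add [qsyf] -> 6 lines: usyoo qpei cou qsyf kxgk lrwif
Hunk 2: at line 1 remove [cou] add [yrxz,ymgyb,xveyf] -> 8 lines: usyoo qpei yrxz ymgyb xveyf qsyf kxgk lrwif
Hunk 3: at line 1 remove [qpei,yrxz,ymgyb] add [wppwu,gwxlp,sbxnq] -> 8 lines: usyoo wppwu gwxlp sbxnq xveyf qsyf kxgk lrwif
Hunk 4: at line 2 remove [gwxlp,sbxnq,xveyf] add [vuso] -> 6 lines: usyoo wppwu vuso qsyf kxgk lrwif
Hunk 5: at line 1 remove [vuso,qsyf] add [sqjzk] -> 5 lines: usyoo wppwu sqjzk kxgk lrwif
Hunk 6: at line 1 remove [sqjzk] add [lzgi,nqvxy] -> 6 lines: usyoo wppwu lzgi nqvxy kxgk lrwif
Hunk 7: at line 2 remove [lzgi,nqvxy,kxgk] add [vaq] -> 4 lines: usyoo wppwu vaq lrwif
Final line count: 4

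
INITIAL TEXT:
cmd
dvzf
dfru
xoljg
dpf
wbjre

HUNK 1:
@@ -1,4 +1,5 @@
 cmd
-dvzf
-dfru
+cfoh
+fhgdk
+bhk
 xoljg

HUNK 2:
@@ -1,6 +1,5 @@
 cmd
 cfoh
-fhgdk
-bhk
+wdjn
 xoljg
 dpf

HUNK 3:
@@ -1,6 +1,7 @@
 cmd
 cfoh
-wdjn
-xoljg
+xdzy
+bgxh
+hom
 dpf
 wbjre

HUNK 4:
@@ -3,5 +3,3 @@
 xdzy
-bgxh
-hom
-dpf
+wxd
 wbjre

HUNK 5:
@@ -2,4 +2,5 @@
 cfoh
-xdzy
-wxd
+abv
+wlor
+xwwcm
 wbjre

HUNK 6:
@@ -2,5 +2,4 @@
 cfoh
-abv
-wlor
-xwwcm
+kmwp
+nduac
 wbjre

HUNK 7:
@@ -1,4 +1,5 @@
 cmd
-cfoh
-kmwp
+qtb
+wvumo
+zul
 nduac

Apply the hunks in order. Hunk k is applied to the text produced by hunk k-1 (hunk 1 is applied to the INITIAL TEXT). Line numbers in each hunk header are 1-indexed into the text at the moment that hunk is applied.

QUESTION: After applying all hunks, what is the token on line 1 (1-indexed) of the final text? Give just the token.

Answer: cmd

Derivation:
Hunk 1: at line 1 remove [dvzf,dfru] add [cfoh,fhgdk,bhk] -> 7 lines: cmd cfoh fhgdk bhk xoljg dpf wbjre
Hunk 2: at line 1 remove [fhgdk,bhk] add [wdjn] -> 6 lines: cmd cfoh wdjn xoljg dpf wbjre
Hunk 3: at line 1 remove [wdjn,xoljg] add [xdzy,bgxh,hom] -> 7 lines: cmd cfoh xdzy bgxh hom dpf wbjre
Hunk 4: at line 3 remove [bgxh,hom,dpf] add [wxd] -> 5 lines: cmd cfoh xdzy wxd wbjre
Hunk 5: at line 2 remove [xdzy,wxd] add [abv,wlor,xwwcm] -> 6 lines: cmd cfoh abv wlor xwwcm wbjre
Hunk 6: at line 2 remove [abv,wlor,xwwcm] add [kmwp,nduac] -> 5 lines: cmd cfoh kmwp nduac wbjre
Hunk 7: at line 1 remove [cfoh,kmwp] add [qtb,wvumo,zul] -> 6 lines: cmd qtb wvumo zul nduac wbjre
Final line 1: cmd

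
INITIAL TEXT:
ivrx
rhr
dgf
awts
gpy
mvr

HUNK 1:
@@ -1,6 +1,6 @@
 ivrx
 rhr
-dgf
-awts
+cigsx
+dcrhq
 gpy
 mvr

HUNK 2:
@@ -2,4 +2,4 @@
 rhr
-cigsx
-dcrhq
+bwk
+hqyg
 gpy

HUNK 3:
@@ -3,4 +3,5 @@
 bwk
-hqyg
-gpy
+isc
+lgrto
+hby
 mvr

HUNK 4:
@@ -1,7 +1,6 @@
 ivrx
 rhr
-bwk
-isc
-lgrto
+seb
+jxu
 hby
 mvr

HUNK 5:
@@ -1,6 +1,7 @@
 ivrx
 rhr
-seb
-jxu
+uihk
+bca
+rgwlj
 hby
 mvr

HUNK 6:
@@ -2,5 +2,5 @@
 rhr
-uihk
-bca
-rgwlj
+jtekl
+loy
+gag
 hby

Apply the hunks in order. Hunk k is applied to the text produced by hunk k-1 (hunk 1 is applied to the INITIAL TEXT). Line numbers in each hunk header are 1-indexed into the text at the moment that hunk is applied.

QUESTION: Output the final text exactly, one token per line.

Answer: ivrx
rhr
jtekl
loy
gag
hby
mvr

Derivation:
Hunk 1: at line 1 remove [dgf,awts] add [cigsx,dcrhq] -> 6 lines: ivrx rhr cigsx dcrhq gpy mvr
Hunk 2: at line 2 remove [cigsx,dcrhq] add [bwk,hqyg] -> 6 lines: ivrx rhr bwk hqyg gpy mvr
Hunk 3: at line 3 remove [hqyg,gpy] add [isc,lgrto,hby] -> 7 lines: ivrx rhr bwk isc lgrto hby mvr
Hunk 4: at line 1 remove [bwk,isc,lgrto] add [seb,jxu] -> 6 lines: ivrx rhr seb jxu hby mvr
Hunk 5: at line 1 remove [seb,jxu] add [uihk,bca,rgwlj] -> 7 lines: ivrx rhr uihk bca rgwlj hby mvr
Hunk 6: at line 2 remove [uihk,bca,rgwlj] add [jtekl,loy,gag] -> 7 lines: ivrx rhr jtekl loy gag hby mvr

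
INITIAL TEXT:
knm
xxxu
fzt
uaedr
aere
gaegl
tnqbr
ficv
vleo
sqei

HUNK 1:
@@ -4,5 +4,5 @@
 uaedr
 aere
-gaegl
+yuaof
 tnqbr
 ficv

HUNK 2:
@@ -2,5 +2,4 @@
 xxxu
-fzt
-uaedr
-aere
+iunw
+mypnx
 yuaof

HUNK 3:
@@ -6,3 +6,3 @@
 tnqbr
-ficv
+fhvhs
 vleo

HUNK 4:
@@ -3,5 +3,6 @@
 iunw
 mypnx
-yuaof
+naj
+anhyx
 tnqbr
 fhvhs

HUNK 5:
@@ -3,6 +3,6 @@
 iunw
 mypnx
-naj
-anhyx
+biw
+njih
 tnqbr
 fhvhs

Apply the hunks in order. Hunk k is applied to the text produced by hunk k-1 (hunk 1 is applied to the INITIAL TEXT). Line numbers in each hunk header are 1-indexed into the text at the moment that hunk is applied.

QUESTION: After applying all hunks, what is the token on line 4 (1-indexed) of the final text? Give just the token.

Answer: mypnx

Derivation:
Hunk 1: at line 4 remove [gaegl] add [yuaof] -> 10 lines: knm xxxu fzt uaedr aere yuaof tnqbr ficv vleo sqei
Hunk 2: at line 2 remove [fzt,uaedr,aere] add [iunw,mypnx] -> 9 lines: knm xxxu iunw mypnx yuaof tnqbr ficv vleo sqei
Hunk 3: at line 6 remove [ficv] add [fhvhs] -> 9 lines: knm xxxu iunw mypnx yuaof tnqbr fhvhs vleo sqei
Hunk 4: at line 3 remove [yuaof] add [naj,anhyx] -> 10 lines: knm xxxu iunw mypnx naj anhyx tnqbr fhvhs vleo sqei
Hunk 5: at line 3 remove [naj,anhyx] add [biw,njih] -> 10 lines: knm xxxu iunw mypnx biw njih tnqbr fhvhs vleo sqei
Final line 4: mypnx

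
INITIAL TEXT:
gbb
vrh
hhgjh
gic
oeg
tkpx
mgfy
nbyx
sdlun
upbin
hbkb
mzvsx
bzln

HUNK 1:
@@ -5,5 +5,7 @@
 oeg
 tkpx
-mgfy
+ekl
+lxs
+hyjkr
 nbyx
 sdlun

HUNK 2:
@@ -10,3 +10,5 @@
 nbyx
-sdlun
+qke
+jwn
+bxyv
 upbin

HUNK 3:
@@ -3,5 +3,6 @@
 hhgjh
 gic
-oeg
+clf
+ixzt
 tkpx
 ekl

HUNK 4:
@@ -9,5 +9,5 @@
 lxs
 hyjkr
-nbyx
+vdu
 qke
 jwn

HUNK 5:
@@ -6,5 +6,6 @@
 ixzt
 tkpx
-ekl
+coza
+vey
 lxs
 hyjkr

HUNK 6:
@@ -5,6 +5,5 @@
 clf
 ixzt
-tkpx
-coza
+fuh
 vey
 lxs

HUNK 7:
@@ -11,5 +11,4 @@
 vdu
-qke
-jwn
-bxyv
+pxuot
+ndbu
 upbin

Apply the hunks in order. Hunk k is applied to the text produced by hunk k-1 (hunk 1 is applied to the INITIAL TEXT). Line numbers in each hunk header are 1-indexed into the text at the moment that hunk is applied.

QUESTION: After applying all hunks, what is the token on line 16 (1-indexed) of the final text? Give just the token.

Hunk 1: at line 5 remove [mgfy] add [ekl,lxs,hyjkr] -> 15 lines: gbb vrh hhgjh gic oeg tkpx ekl lxs hyjkr nbyx sdlun upbin hbkb mzvsx bzln
Hunk 2: at line 10 remove [sdlun] add [qke,jwn,bxyv] -> 17 lines: gbb vrh hhgjh gic oeg tkpx ekl lxs hyjkr nbyx qke jwn bxyv upbin hbkb mzvsx bzln
Hunk 3: at line 3 remove [oeg] add [clf,ixzt] -> 18 lines: gbb vrh hhgjh gic clf ixzt tkpx ekl lxs hyjkr nbyx qke jwn bxyv upbin hbkb mzvsx bzln
Hunk 4: at line 9 remove [nbyx] add [vdu] -> 18 lines: gbb vrh hhgjh gic clf ixzt tkpx ekl lxs hyjkr vdu qke jwn bxyv upbin hbkb mzvsx bzln
Hunk 5: at line 6 remove [ekl] add [coza,vey] -> 19 lines: gbb vrh hhgjh gic clf ixzt tkpx coza vey lxs hyjkr vdu qke jwn bxyv upbin hbkb mzvsx bzln
Hunk 6: at line 5 remove [tkpx,coza] add [fuh] -> 18 lines: gbb vrh hhgjh gic clf ixzt fuh vey lxs hyjkr vdu qke jwn bxyv upbin hbkb mzvsx bzln
Hunk 7: at line 11 remove [qke,jwn,bxyv] add [pxuot,ndbu] -> 17 lines: gbb vrh hhgjh gic clf ixzt fuh vey lxs hyjkr vdu pxuot ndbu upbin hbkb mzvsx bzln
Final line 16: mzvsx

Answer: mzvsx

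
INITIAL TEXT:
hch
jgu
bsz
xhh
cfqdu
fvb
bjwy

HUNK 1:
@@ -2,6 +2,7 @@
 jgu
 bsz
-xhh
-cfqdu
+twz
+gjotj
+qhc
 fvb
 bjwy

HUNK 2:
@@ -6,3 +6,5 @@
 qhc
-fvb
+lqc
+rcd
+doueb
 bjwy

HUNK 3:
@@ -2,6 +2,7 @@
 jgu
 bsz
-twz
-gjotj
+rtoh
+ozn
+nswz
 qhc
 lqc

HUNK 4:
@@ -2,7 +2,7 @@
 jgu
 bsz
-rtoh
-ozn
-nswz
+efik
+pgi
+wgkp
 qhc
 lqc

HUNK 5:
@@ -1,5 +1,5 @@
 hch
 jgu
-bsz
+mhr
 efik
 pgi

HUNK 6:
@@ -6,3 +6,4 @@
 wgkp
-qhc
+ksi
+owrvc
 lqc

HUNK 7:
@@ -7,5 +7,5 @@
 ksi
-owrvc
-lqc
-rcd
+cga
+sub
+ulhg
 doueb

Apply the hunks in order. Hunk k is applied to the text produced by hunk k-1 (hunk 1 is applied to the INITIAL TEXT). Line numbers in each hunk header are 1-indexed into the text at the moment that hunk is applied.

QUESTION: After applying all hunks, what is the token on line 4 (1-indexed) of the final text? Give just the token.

Hunk 1: at line 2 remove [xhh,cfqdu] add [twz,gjotj,qhc] -> 8 lines: hch jgu bsz twz gjotj qhc fvb bjwy
Hunk 2: at line 6 remove [fvb] add [lqc,rcd,doueb] -> 10 lines: hch jgu bsz twz gjotj qhc lqc rcd doueb bjwy
Hunk 3: at line 2 remove [twz,gjotj] add [rtoh,ozn,nswz] -> 11 lines: hch jgu bsz rtoh ozn nswz qhc lqc rcd doueb bjwy
Hunk 4: at line 2 remove [rtoh,ozn,nswz] add [efik,pgi,wgkp] -> 11 lines: hch jgu bsz efik pgi wgkp qhc lqc rcd doueb bjwy
Hunk 5: at line 1 remove [bsz] add [mhr] -> 11 lines: hch jgu mhr efik pgi wgkp qhc lqc rcd doueb bjwy
Hunk 6: at line 6 remove [qhc] add [ksi,owrvc] -> 12 lines: hch jgu mhr efik pgi wgkp ksi owrvc lqc rcd doueb bjwy
Hunk 7: at line 7 remove [owrvc,lqc,rcd] add [cga,sub,ulhg] -> 12 lines: hch jgu mhr efik pgi wgkp ksi cga sub ulhg doueb bjwy
Final line 4: efik

Answer: efik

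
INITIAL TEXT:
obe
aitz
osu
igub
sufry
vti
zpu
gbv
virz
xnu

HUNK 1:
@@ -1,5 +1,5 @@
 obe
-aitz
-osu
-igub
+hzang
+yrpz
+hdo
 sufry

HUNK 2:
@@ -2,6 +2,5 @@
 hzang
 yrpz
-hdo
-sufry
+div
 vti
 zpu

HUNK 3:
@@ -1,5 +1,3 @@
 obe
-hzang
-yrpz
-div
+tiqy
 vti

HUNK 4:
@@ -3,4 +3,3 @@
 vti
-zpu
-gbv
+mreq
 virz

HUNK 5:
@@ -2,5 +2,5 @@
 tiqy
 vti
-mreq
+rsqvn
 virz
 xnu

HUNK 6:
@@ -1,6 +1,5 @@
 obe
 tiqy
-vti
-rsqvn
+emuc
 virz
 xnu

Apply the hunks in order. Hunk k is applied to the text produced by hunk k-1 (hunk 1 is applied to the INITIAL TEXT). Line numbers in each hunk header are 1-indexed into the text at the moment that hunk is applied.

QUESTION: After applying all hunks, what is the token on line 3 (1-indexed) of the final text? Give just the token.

Hunk 1: at line 1 remove [aitz,osu,igub] add [hzang,yrpz,hdo] -> 10 lines: obe hzang yrpz hdo sufry vti zpu gbv virz xnu
Hunk 2: at line 2 remove [hdo,sufry] add [div] -> 9 lines: obe hzang yrpz div vti zpu gbv virz xnu
Hunk 3: at line 1 remove [hzang,yrpz,div] add [tiqy] -> 7 lines: obe tiqy vti zpu gbv virz xnu
Hunk 4: at line 3 remove [zpu,gbv] add [mreq] -> 6 lines: obe tiqy vti mreq virz xnu
Hunk 5: at line 2 remove [mreq] add [rsqvn] -> 6 lines: obe tiqy vti rsqvn virz xnu
Hunk 6: at line 1 remove [vti,rsqvn] add [emuc] -> 5 lines: obe tiqy emuc virz xnu
Final line 3: emuc

Answer: emuc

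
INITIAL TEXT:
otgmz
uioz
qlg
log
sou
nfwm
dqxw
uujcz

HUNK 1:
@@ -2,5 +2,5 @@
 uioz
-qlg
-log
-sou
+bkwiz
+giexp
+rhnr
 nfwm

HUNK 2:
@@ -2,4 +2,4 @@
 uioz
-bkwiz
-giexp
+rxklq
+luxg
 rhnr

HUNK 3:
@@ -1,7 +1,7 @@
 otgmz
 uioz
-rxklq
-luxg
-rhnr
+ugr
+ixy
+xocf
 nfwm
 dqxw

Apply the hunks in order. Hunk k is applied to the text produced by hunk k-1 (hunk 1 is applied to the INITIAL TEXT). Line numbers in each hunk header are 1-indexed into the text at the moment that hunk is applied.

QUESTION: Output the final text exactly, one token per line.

Hunk 1: at line 2 remove [qlg,log,sou] add [bkwiz,giexp,rhnr] -> 8 lines: otgmz uioz bkwiz giexp rhnr nfwm dqxw uujcz
Hunk 2: at line 2 remove [bkwiz,giexp] add [rxklq,luxg] -> 8 lines: otgmz uioz rxklq luxg rhnr nfwm dqxw uujcz
Hunk 3: at line 1 remove [rxklq,luxg,rhnr] add [ugr,ixy,xocf] -> 8 lines: otgmz uioz ugr ixy xocf nfwm dqxw uujcz

Answer: otgmz
uioz
ugr
ixy
xocf
nfwm
dqxw
uujcz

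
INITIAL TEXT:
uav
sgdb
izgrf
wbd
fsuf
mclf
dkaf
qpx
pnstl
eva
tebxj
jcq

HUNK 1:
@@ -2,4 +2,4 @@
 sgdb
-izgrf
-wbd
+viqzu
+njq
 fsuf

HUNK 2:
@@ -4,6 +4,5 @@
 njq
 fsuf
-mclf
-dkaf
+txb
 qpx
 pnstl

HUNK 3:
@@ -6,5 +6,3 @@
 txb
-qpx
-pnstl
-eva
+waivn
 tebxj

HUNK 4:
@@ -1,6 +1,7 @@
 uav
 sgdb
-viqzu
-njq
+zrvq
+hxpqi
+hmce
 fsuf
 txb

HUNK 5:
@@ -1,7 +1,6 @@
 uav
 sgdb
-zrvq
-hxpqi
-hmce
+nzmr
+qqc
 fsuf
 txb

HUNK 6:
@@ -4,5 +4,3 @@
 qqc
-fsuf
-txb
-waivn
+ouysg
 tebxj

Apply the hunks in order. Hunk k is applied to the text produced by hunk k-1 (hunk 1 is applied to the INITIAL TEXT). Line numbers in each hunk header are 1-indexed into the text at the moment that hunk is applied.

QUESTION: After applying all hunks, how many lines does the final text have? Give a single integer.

Answer: 7

Derivation:
Hunk 1: at line 2 remove [izgrf,wbd] add [viqzu,njq] -> 12 lines: uav sgdb viqzu njq fsuf mclf dkaf qpx pnstl eva tebxj jcq
Hunk 2: at line 4 remove [mclf,dkaf] add [txb] -> 11 lines: uav sgdb viqzu njq fsuf txb qpx pnstl eva tebxj jcq
Hunk 3: at line 6 remove [qpx,pnstl,eva] add [waivn] -> 9 lines: uav sgdb viqzu njq fsuf txb waivn tebxj jcq
Hunk 4: at line 1 remove [viqzu,njq] add [zrvq,hxpqi,hmce] -> 10 lines: uav sgdb zrvq hxpqi hmce fsuf txb waivn tebxj jcq
Hunk 5: at line 1 remove [zrvq,hxpqi,hmce] add [nzmr,qqc] -> 9 lines: uav sgdb nzmr qqc fsuf txb waivn tebxj jcq
Hunk 6: at line 4 remove [fsuf,txb,waivn] add [ouysg] -> 7 lines: uav sgdb nzmr qqc ouysg tebxj jcq
Final line count: 7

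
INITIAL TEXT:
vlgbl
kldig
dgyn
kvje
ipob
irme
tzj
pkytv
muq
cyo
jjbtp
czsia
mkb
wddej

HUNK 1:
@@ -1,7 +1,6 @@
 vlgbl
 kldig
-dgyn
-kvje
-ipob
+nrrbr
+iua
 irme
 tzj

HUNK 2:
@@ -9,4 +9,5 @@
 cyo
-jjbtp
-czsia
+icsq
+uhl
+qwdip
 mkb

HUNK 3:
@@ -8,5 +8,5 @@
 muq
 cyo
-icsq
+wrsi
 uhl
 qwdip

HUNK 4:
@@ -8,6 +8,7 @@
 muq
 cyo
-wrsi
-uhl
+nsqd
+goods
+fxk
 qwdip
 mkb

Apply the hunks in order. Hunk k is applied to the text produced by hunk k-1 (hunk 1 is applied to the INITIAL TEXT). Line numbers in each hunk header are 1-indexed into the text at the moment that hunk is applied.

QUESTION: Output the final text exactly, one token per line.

Answer: vlgbl
kldig
nrrbr
iua
irme
tzj
pkytv
muq
cyo
nsqd
goods
fxk
qwdip
mkb
wddej

Derivation:
Hunk 1: at line 1 remove [dgyn,kvje,ipob] add [nrrbr,iua] -> 13 lines: vlgbl kldig nrrbr iua irme tzj pkytv muq cyo jjbtp czsia mkb wddej
Hunk 2: at line 9 remove [jjbtp,czsia] add [icsq,uhl,qwdip] -> 14 lines: vlgbl kldig nrrbr iua irme tzj pkytv muq cyo icsq uhl qwdip mkb wddej
Hunk 3: at line 8 remove [icsq] add [wrsi] -> 14 lines: vlgbl kldig nrrbr iua irme tzj pkytv muq cyo wrsi uhl qwdip mkb wddej
Hunk 4: at line 8 remove [wrsi,uhl] add [nsqd,goods,fxk] -> 15 lines: vlgbl kldig nrrbr iua irme tzj pkytv muq cyo nsqd goods fxk qwdip mkb wddej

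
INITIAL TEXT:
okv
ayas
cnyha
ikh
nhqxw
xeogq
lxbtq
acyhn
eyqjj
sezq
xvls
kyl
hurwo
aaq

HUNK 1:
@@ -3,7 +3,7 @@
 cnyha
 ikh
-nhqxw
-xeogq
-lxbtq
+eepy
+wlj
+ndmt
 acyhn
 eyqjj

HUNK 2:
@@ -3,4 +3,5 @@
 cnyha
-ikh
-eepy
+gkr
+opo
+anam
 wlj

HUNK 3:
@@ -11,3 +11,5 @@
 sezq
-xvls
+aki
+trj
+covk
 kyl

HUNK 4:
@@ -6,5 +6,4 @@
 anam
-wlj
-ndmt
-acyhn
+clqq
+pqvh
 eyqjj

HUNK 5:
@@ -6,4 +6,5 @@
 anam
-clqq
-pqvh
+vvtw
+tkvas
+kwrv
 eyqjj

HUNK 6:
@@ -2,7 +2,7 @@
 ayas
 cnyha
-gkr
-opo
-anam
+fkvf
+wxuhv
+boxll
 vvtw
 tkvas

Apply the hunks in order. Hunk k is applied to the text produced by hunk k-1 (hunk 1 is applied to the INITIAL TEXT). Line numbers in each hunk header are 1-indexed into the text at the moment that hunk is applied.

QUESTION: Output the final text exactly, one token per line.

Answer: okv
ayas
cnyha
fkvf
wxuhv
boxll
vvtw
tkvas
kwrv
eyqjj
sezq
aki
trj
covk
kyl
hurwo
aaq

Derivation:
Hunk 1: at line 3 remove [nhqxw,xeogq,lxbtq] add [eepy,wlj,ndmt] -> 14 lines: okv ayas cnyha ikh eepy wlj ndmt acyhn eyqjj sezq xvls kyl hurwo aaq
Hunk 2: at line 3 remove [ikh,eepy] add [gkr,opo,anam] -> 15 lines: okv ayas cnyha gkr opo anam wlj ndmt acyhn eyqjj sezq xvls kyl hurwo aaq
Hunk 3: at line 11 remove [xvls] add [aki,trj,covk] -> 17 lines: okv ayas cnyha gkr opo anam wlj ndmt acyhn eyqjj sezq aki trj covk kyl hurwo aaq
Hunk 4: at line 6 remove [wlj,ndmt,acyhn] add [clqq,pqvh] -> 16 lines: okv ayas cnyha gkr opo anam clqq pqvh eyqjj sezq aki trj covk kyl hurwo aaq
Hunk 5: at line 6 remove [clqq,pqvh] add [vvtw,tkvas,kwrv] -> 17 lines: okv ayas cnyha gkr opo anam vvtw tkvas kwrv eyqjj sezq aki trj covk kyl hurwo aaq
Hunk 6: at line 2 remove [gkr,opo,anam] add [fkvf,wxuhv,boxll] -> 17 lines: okv ayas cnyha fkvf wxuhv boxll vvtw tkvas kwrv eyqjj sezq aki trj covk kyl hurwo aaq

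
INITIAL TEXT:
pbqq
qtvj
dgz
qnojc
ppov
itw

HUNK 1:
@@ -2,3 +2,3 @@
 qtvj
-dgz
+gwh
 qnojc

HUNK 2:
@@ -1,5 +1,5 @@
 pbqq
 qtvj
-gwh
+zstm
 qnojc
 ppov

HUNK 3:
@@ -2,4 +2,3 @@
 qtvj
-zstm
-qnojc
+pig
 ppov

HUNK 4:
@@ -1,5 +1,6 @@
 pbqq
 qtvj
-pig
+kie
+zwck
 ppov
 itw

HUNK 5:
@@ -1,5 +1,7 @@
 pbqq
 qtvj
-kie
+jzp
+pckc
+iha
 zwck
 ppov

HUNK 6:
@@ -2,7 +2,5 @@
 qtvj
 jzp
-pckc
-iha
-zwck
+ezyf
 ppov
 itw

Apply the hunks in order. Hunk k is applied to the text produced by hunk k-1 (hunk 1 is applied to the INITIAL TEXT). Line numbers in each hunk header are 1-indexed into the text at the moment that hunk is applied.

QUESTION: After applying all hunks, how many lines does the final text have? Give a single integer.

Hunk 1: at line 2 remove [dgz] add [gwh] -> 6 lines: pbqq qtvj gwh qnojc ppov itw
Hunk 2: at line 1 remove [gwh] add [zstm] -> 6 lines: pbqq qtvj zstm qnojc ppov itw
Hunk 3: at line 2 remove [zstm,qnojc] add [pig] -> 5 lines: pbqq qtvj pig ppov itw
Hunk 4: at line 1 remove [pig] add [kie,zwck] -> 6 lines: pbqq qtvj kie zwck ppov itw
Hunk 5: at line 1 remove [kie] add [jzp,pckc,iha] -> 8 lines: pbqq qtvj jzp pckc iha zwck ppov itw
Hunk 6: at line 2 remove [pckc,iha,zwck] add [ezyf] -> 6 lines: pbqq qtvj jzp ezyf ppov itw
Final line count: 6

Answer: 6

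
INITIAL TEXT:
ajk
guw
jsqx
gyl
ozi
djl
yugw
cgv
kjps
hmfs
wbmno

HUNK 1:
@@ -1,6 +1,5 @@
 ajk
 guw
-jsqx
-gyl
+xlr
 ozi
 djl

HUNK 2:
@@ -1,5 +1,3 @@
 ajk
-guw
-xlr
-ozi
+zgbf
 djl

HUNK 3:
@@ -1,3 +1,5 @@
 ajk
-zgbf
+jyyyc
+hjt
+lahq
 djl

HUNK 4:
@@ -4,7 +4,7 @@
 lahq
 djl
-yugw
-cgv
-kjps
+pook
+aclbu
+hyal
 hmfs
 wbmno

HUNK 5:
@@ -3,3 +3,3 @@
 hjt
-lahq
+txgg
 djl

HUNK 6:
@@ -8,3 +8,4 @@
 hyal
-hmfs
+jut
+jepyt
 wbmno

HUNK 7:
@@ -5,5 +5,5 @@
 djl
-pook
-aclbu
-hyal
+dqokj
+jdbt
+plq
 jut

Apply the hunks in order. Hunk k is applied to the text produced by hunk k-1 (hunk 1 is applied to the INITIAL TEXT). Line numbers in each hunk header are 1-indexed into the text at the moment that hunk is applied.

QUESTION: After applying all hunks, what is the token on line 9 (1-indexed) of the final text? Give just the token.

Answer: jut

Derivation:
Hunk 1: at line 1 remove [jsqx,gyl] add [xlr] -> 10 lines: ajk guw xlr ozi djl yugw cgv kjps hmfs wbmno
Hunk 2: at line 1 remove [guw,xlr,ozi] add [zgbf] -> 8 lines: ajk zgbf djl yugw cgv kjps hmfs wbmno
Hunk 3: at line 1 remove [zgbf] add [jyyyc,hjt,lahq] -> 10 lines: ajk jyyyc hjt lahq djl yugw cgv kjps hmfs wbmno
Hunk 4: at line 4 remove [yugw,cgv,kjps] add [pook,aclbu,hyal] -> 10 lines: ajk jyyyc hjt lahq djl pook aclbu hyal hmfs wbmno
Hunk 5: at line 3 remove [lahq] add [txgg] -> 10 lines: ajk jyyyc hjt txgg djl pook aclbu hyal hmfs wbmno
Hunk 6: at line 8 remove [hmfs] add [jut,jepyt] -> 11 lines: ajk jyyyc hjt txgg djl pook aclbu hyal jut jepyt wbmno
Hunk 7: at line 5 remove [pook,aclbu,hyal] add [dqokj,jdbt,plq] -> 11 lines: ajk jyyyc hjt txgg djl dqokj jdbt plq jut jepyt wbmno
Final line 9: jut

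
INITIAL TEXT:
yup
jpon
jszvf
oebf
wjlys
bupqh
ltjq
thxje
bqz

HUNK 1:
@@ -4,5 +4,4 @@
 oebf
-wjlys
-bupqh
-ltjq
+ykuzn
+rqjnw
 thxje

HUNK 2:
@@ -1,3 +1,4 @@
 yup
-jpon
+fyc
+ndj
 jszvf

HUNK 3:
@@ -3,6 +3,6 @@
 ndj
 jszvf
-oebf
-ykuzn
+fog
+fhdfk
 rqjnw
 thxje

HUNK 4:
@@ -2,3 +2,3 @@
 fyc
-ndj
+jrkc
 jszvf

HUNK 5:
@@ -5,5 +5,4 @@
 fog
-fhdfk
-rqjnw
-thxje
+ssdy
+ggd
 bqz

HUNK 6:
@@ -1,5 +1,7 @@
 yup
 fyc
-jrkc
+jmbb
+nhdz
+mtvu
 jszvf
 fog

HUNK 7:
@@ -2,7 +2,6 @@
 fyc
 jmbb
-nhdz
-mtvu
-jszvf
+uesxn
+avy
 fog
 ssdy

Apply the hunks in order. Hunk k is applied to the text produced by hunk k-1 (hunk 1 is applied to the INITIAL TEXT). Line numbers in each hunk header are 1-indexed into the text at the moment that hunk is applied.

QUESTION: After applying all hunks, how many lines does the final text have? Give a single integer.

Answer: 9

Derivation:
Hunk 1: at line 4 remove [wjlys,bupqh,ltjq] add [ykuzn,rqjnw] -> 8 lines: yup jpon jszvf oebf ykuzn rqjnw thxje bqz
Hunk 2: at line 1 remove [jpon] add [fyc,ndj] -> 9 lines: yup fyc ndj jszvf oebf ykuzn rqjnw thxje bqz
Hunk 3: at line 3 remove [oebf,ykuzn] add [fog,fhdfk] -> 9 lines: yup fyc ndj jszvf fog fhdfk rqjnw thxje bqz
Hunk 4: at line 2 remove [ndj] add [jrkc] -> 9 lines: yup fyc jrkc jszvf fog fhdfk rqjnw thxje bqz
Hunk 5: at line 5 remove [fhdfk,rqjnw,thxje] add [ssdy,ggd] -> 8 lines: yup fyc jrkc jszvf fog ssdy ggd bqz
Hunk 6: at line 1 remove [jrkc] add [jmbb,nhdz,mtvu] -> 10 lines: yup fyc jmbb nhdz mtvu jszvf fog ssdy ggd bqz
Hunk 7: at line 2 remove [nhdz,mtvu,jszvf] add [uesxn,avy] -> 9 lines: yup fyc jmbb uesxn avy fog ssdy ggd bqz
Final line count: 9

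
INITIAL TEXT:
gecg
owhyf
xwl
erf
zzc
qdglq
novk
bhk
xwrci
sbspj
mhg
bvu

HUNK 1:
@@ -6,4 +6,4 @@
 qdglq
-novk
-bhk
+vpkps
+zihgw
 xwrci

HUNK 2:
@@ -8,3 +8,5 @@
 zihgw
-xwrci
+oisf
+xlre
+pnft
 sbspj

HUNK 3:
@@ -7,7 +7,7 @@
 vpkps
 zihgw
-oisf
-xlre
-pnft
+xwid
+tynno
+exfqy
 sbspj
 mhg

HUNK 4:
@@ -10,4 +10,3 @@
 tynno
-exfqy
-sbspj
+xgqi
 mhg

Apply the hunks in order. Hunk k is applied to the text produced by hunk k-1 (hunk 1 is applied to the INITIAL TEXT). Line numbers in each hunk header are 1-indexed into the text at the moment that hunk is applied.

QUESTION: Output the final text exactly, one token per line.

Hunk 1: at line 6 remove [novk,bhk] add [vpkps,zihgw] -> 12 lines: gecg owhyf xwl erf zzc qdglq vpkps zihgw xwrci sbspj mhg bvu
Hunk 2: at line 8 remove [xwrci] add [oisf,xlre,pnft] -> 14 lines: gecg owhyf xwl erf zzc qdglq vpkps zihgw oisf xlre pnft sbspj mhg bvu
Hunk 3: at line 7 remove [oisf,xlre,pnft] add [xwid,tynno,exfqy] -> 14 lines: gecg owhyf xwl erf zzc qdglq vpkps zihgw xwid tynno exfqy sbspj mhg bvu
Hunk 4: at line 10 remove [exfqy,sbspj] add [xgqi] -> 13 lines: gecg owhyf xwl erf zzc qdglq vpkps zihgw xwid tynno xgqi mhg bvu

Answer: gecg
owhyf
xwl
erf
zzc
qdglq
vpkps
zihgw
xwid
tynno
xgqi
mhg
bvu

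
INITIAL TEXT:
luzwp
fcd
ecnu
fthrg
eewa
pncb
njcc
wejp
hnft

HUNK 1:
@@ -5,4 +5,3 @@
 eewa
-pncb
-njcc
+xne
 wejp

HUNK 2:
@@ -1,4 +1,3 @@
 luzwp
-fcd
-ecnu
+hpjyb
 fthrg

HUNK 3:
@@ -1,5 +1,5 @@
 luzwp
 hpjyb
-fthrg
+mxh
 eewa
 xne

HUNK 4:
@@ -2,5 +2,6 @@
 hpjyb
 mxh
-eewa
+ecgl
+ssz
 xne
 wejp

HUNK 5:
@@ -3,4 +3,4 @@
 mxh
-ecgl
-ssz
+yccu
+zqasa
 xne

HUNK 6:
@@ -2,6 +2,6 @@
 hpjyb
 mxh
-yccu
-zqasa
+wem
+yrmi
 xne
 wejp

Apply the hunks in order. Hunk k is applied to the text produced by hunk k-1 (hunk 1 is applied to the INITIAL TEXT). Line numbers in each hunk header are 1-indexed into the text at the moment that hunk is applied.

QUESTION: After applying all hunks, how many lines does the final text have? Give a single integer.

Hunk 1: at line 5 remove [pncb,njcc] add [xne] -> 8 lines: luzwp fcd ecnu fthrg eewa xne wejp hnft
Hunk 2: at line 1 remove [fcd,ecnu] add [hpjyb] -> 7 lines: luzwp hpjyb fthrg eewa xne wejp hnft
Hunk 3: at line 1 remove [fthrg] add [mxh] -> 7 lines: luzwp hpjyb mxh eewa xne wejp hnft
Hunk 4: at line 2 remove [eewa] add [ecgl,ssz] -> 8 lines: luzwp hpjyb mxh ecgl ssz xne wejp hnft
Hunk 5: at line 3 remove [ecgl,ssz] add [yccu,zqasa] -> 8 lines: luzwp hpjyb mxh yccu zqasa xne wejp hnft
Hunk 6: at line 2 remove [yccu,zqasa] add [wem,yrmi] -> 8 lines: luzwp hpjyb mxh wem yrmi xne wejp hnft
Final line count: 8

Answer: 8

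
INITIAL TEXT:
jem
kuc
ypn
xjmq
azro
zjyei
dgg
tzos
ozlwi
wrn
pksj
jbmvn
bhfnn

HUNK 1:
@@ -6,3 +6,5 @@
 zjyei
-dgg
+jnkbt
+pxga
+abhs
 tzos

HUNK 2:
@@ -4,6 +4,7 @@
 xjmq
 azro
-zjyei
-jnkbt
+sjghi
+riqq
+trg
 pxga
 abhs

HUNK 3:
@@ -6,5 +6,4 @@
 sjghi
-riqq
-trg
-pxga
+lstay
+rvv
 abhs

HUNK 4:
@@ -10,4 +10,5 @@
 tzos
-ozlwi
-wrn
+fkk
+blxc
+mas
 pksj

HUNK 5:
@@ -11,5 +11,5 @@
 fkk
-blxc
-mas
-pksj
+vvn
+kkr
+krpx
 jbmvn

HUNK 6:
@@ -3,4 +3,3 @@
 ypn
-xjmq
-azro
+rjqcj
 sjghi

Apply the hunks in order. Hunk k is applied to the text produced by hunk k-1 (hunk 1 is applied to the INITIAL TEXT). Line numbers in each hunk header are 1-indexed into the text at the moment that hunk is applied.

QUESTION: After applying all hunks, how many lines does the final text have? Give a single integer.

Answer: 15

Derivation:
Hunk 1: at line 6 remove [dgg] add [jnkbt,pxga,abhs] -> 15 lines: jem kuc ypn xjmq azro zjyei jnkbt pxga abhs tzos ozlwi wrn pksj jbmvn bhfnn
Hunk 2: at line 4 remove [zjyei,jnkbt] add [sjghi,riqq,trg] -> 16 lines: jem kuc ypn xjmq azro sjghi riqq trg pxga abhs tzos ozlwi wrn pksj jbmvn bhfnn
Hunk 3: at line 6 remove [riqq,trg,pxga] add [lstay,rvv] -> 15 lines: jem kuc ypn xjmq azro sjghi lstay rvv abhs tzos ozlwi wrn pksj jbmvn bhfnn
Hunk 4: at line 10 remove [ozlwi,wrn] add [fkk,blxc,mas] -> 16 lines: jem kuc ypn xjmq azro sjghi lstay rvv abhs tzos fkk blxc mas pksj jbmvn bhfnn
Hunk 5: at line 11 remove [blxc,mas,pksj] add [vvn,kkr,krpx] -> 16 lines: jem kuc ypn xjmq azro sjghi lstay rvv abhs tzos fkk vvn kkr krpx jbmvn bhfnn
Hunk 6: at line 3 remove [xjmq,azro] add [rjqcj] -> 15 lines: jem kuc ypn rjqcj sjghi lstay rvv abhs tzos fkk vvn kkr krpx jbmvn bhfnn
Final line count: 15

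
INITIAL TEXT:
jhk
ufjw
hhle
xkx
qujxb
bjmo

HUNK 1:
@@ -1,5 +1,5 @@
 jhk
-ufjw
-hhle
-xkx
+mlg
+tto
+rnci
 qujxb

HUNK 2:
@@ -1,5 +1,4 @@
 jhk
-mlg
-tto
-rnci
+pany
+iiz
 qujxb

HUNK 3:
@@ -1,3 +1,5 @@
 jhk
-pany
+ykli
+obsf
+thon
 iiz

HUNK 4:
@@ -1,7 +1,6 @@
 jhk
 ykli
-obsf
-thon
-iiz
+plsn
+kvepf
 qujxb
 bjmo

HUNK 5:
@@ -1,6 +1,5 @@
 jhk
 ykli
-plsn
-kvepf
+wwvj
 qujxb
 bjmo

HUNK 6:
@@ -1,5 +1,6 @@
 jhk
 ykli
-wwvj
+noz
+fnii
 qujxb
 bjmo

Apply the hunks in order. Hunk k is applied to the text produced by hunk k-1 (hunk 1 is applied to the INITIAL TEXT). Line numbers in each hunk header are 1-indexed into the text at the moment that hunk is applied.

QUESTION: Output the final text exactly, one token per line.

Hunk 1: at line 1 remove [ufjw,hhle,xkx] add [mlg,tto,rnci] -> 6 lines: jhk mlg tto rnci qujxb bjmo
Hunk 2: at line 1 remove [mlg,tto,rnci] add [pany,iiz] -> 5 lines: jhk pany iiz qujxb bjmo
Hunk 3: at line 1 remove [pany] add [ykli,obsf,thon] -> 7 lines: jhk ykli obsf thon iiz qujxb bjmo
Hunk 4: at line 1 remove [obsf,thon,iiz] add [plsn,kvepf] -> 6 lines: jhk ykli plsn kvepf qujxb bjmo
Hunk 5: at line 1 remove [plsn,kvepf] add [wwvj] -> 5 lines: jhk ykli wwvj qujxb bjmo
Hunk 6: at line 1 remove [wwvj] add [noz,fnii] -> 6 lines: jhk ykli noz fnii qujxb bjmo

Answer: jhk
ykli
noz
fnii
qujxb
bjmo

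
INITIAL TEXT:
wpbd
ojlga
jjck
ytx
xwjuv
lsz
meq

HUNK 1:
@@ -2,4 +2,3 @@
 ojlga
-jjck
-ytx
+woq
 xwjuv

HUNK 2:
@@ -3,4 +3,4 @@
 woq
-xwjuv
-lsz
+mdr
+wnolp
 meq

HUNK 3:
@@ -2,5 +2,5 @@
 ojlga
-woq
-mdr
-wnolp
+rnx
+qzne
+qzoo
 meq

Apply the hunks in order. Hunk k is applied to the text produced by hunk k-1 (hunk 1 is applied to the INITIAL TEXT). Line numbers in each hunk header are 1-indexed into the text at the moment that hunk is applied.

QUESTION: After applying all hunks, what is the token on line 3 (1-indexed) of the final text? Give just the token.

Answer: rnx

Derivation:
Hunk 1: at line 2 remove [jjck,ytx] add [woq] -> 6 lines: wpbd ojlga woq xwjuv lsz meq
Hunk 2: at line 3 remove [xwjuv,lsz] add [mdr,wnolp] -> 6 lines: wpbd ojlga woq mdr wnolp meq
Hunk 3: at line 2 remove [woq,mdr,wnolp] add [rnx,qzne,qzoo] -> 6 lines: wpbd ojlga rnx qzne qzoo meq
Final line 3: rnx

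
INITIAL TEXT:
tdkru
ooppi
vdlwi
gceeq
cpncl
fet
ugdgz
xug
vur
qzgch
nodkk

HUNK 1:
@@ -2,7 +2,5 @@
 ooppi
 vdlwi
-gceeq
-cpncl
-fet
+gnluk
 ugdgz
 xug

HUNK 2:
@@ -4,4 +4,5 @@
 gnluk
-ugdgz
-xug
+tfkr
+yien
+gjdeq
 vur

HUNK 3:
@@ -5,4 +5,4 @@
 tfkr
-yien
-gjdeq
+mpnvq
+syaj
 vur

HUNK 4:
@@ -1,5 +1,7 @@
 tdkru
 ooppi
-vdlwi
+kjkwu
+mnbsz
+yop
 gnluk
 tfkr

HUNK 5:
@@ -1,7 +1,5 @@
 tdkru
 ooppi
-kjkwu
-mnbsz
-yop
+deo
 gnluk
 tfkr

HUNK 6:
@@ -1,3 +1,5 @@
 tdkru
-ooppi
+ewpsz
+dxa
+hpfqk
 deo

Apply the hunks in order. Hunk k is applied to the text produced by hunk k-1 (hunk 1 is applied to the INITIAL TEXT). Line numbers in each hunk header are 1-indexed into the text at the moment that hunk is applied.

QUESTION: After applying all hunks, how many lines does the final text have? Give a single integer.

Answer: 12

Derivation:
Hunk 1: at line 2 remove [gceeq,cpncl,fet] add [gnluk] -> 9 lines: tdkru ooppi vdlwi gnluk ugdgz xug vur qzgch nodkk
Hunk 2: at line 4 remove [ugdgz,xug] add [tfkr,yien,gjdeq] -> 10 lines: tdkru ooppi vdlwi gnluk tfkr yien gjdeq vur qzgch nodkk
Hunk 3: at line 5 remove [yien,gjdeq] add [mpnvq,syaj] -> 10 lines: tdkru ooppi vdlwi gnluk tfkr mpnvq syaj vur qzgch nodkk
Hunk 4: at line 1 remove [vdlwi] add [kjkwu,mnbsz,yop] -> 12 lines: tdkru ooppi kjkwu mnbsz yop gnluk tfkr mpnvq syaj vur qzgch nodkk
Hunk 5: at line 1 remove [kjkwu,mnbsz,yop] add [deo] -> 10 lines: tdkru ooppi deo gnluk tfkr mpnvq syaj vur qzgch nodkk
Hunk 6: at line 1 remove [ooppi] add [ewpsz,dxa,hpfqk] -> 12 lines: tdkru ewpsz dxa hpfqk deo gnluk tfkr mpnvq syaj vur qzgch nodkk
Final line count: 12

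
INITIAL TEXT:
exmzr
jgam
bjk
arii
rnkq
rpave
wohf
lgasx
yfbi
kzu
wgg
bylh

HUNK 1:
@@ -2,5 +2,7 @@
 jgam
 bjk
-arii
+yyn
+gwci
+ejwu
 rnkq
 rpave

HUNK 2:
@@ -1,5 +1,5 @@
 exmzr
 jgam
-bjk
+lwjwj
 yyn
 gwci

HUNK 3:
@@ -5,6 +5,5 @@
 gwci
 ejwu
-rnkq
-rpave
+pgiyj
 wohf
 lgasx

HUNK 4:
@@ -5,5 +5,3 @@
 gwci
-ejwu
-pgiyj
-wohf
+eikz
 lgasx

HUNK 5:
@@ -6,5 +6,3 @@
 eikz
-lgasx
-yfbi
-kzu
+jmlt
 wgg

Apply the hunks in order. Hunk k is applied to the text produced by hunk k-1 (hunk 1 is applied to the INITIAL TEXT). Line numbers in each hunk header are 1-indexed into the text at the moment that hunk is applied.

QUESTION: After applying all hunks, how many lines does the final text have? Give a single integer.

Hunk 1: at line 2 remove [arii] add [yyn,gwci,ejwu] -> 14 lines: exmzr jgam bjk yyn gwci ejwu rnkq rpave wohf lgasx yfbi kzu wgg bylh
Hunk 2: at line 1 remove [bjk] add [lwjwj] -> 14 lines: exmzr jgam lwjwj yyn gwci ejwu rnkq rpave wohf lgasx yfbi kzu wgg bylh
Hunk 3: at line 5 remove [rnkq,rpave] add [pgiyj] -> 13 lines: exmzr jgam lwjwj yyn gwci ejwu pgiyj wohf lgasx yfbi kzu wgg bylh
Hunk 4: at line 5 remove [ejwu,pgiyj,wohf] add [eikz] -> 11 lines: exmzr jgam lwjwj yyn gwci eikz lgasx yfbi kzu wgg bylh
Hunk 5: at line 6 remove [lgasx,yfbi,kzu] add [jmlt] -> 9 lines: exmzr jgam lwjwj yyn gwci eikz jmlt wgg bylh
Final line count: 9

Answer: 9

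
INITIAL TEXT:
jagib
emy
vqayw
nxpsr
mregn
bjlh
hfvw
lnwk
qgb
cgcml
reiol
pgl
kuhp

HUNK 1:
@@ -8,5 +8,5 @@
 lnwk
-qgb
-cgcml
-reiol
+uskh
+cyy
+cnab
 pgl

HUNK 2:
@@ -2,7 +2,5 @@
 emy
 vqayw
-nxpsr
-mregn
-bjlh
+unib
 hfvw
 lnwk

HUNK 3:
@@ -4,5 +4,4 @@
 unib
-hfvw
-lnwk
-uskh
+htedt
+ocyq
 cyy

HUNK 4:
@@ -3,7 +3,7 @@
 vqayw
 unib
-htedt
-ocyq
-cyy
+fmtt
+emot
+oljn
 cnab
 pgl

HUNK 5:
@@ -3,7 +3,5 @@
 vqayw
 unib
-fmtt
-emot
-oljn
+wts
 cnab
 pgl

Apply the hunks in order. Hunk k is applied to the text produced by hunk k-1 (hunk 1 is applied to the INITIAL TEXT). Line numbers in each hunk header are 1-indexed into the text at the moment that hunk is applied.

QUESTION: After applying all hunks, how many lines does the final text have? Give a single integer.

Hunk 1: at line 8 remove [qgb,cgcml,reiol] add [uskh,cyy,cnab] -> 13 lines: jagib emy vqayw nxpsr mregn bjlh hfvw lnwk uskh cyy cnab pgl kuhp
Hunk 2: at line 2 remove [nxpsr,mregn,bjlh] add [unib] -> 11 lines: jagib emy vqayw unib hfvw lnwk uskh cyy cnab pgl kuhp
Hunk 3: at line 4 remove [hfvw,lnwk,uskh] add [htedt,ocyq] -> 10 lines: jagib emy vqayw unib htedt ocyq cyy cnab pgl kuhp
Hunk 4: at line 3 remove [htedt,ocyq,cyy] add [fmtt,emot,oljn] -> 10 lines: jagib emy vqayw unib fmtt emot oljn cnab pgl kuhp
Hunk 5: at line 3 remove [fmtt,emot,oljn] add [wts] -> 8 lines: jagib emy vqayw unib wts cnab pgl kuhp
Final line count: 8

Answer: 8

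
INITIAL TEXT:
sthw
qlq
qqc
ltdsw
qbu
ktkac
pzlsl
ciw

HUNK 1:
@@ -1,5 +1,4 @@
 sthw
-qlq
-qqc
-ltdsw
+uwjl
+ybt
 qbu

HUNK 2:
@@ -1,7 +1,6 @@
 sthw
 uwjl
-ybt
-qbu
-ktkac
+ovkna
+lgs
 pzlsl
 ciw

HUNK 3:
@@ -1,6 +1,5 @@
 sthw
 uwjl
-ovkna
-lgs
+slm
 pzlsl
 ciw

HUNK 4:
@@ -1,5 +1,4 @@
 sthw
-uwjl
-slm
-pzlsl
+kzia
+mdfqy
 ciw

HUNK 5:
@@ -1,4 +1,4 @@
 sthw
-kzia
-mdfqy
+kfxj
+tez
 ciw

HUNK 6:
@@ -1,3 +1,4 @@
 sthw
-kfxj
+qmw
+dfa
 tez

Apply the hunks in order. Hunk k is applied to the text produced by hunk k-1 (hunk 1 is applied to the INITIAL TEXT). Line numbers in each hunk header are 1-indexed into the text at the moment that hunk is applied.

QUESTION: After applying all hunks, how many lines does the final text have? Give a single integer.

Answer: 5

Derivation:
Hunk 1: at line 1 remove [qlq,qqc,ltdsw] add [uwjl,ybt] -> 7 lines: sthw uwjl ybt qbu ktkac pzlsl ciw
Hunk 2: at line 1 remove [ybt,qbu,ktkac] add [ovkna,lgs] -> 6 lines: sthw uwjl ovkna lgs pzlsl ciw
Hunk 3: at line 1 remove [ovkna,lgs] add [slm] -> 5 lines: sthw uwjl slm pzlsl ciw
Hunk 4: at line 1 remove [uwjl,slm,pzlsl] add [kzia,mdfqy] -> 4 lines: sthw kzia mdfqy ciw
Hunk 5: at line 1 remove [kzia,mdfqy] add [kfxj,tez] -> 4 lines: sthw kfxj tez ciw
Hunk 6: at line 1 remove [kfxj] add [qmw,dfa] -> 5 lines: sthw qmw dfa tez ciw
Final line count: 5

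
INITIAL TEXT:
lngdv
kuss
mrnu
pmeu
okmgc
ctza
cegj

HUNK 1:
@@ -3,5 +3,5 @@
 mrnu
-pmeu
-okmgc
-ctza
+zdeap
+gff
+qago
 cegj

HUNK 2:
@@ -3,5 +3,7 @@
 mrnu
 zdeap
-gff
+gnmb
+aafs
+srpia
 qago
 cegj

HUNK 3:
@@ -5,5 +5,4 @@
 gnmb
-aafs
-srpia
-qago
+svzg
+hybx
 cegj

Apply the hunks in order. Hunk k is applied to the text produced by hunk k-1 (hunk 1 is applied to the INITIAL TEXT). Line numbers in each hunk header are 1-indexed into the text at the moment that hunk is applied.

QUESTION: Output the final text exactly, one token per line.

Answer: lngdv
kuss
mrnu
zdeap
gnmb
svzg
hybx
cegj

Derivation:
Hunk 1: at line 3 remove [pmeu,okmgc,ctza] add [zdeap,gff,qago] -> 7 lines: lngdv kuss mrnu zdeap gff qago cegj
Hunk 2: at line 3 remove [gff] add [gnmb,aafs,srpia] -> 9 lines: lngdv kuss mrnu zdeap gnmb aafs srpia qago cegj
Hunk 3: at line 5 remove [aafs,srpia,qago] add [svzg,hybx] -> 8 lines: lngdv kuss mrnu zdeap gnmb svzg hybx cegj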